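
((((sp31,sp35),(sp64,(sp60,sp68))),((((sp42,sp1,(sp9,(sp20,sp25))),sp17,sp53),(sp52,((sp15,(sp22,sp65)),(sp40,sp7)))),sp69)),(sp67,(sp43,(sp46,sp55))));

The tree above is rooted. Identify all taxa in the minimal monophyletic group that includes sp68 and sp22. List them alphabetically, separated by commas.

Tracing sp68: it sits inside (sp60,sp68).
Tracing sp22: it sits inside (sp22,sp65).
The smallest clade enclosing both is (((sp31,sp35),(sp64,(sp60,sp68))),((((sp42,sp1,(sp9,(sp20,sp25))),sp17,sp53),(sp52,((sp15,(sp22,sp65)),(sp40,sp7)))),sp69)); the answer is its 19 terminal taxa in alphabetical order.

sp1, sp15, sp17, sp20, sp22, sp25, sp31, sp35, sp40, sp42, sp52, sp53, sp60, sp64, sp65, sp68, sp69, sp7, sp9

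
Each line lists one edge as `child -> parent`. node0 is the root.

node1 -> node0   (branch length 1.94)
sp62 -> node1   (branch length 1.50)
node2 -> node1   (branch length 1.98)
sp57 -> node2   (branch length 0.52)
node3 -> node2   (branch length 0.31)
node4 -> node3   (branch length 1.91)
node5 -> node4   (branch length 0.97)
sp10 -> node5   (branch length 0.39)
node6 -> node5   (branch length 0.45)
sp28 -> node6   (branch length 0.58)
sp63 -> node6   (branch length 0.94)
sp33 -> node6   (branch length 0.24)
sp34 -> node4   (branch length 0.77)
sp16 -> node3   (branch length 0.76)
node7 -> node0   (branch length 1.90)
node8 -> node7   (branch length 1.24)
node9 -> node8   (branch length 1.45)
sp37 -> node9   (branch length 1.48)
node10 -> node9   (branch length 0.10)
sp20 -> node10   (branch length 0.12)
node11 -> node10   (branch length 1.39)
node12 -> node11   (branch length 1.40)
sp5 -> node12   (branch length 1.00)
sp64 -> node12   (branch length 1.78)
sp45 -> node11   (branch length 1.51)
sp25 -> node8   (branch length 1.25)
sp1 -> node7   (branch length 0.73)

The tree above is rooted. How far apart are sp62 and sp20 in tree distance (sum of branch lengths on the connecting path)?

8.25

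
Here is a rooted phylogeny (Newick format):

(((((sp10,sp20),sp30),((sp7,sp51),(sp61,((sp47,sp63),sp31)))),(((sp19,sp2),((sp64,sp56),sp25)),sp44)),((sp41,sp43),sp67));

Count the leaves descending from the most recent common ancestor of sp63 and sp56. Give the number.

The MRCA of sp63 and sp56 is the node subtending ((((sp10,sp20),sp30),((sp7,sp51),(sp61,((sp47,sp63),sp31)))),(((sp19,sp2),((sp64,sp56),sp25)),sp44)).
That clade contains 15 terminal taxa: sp10, sp19, sp2, sp20, sp25, sp30, sp31, sp44, sp47, sp51, sp56, sp61, sp63, sp64, sp7.

15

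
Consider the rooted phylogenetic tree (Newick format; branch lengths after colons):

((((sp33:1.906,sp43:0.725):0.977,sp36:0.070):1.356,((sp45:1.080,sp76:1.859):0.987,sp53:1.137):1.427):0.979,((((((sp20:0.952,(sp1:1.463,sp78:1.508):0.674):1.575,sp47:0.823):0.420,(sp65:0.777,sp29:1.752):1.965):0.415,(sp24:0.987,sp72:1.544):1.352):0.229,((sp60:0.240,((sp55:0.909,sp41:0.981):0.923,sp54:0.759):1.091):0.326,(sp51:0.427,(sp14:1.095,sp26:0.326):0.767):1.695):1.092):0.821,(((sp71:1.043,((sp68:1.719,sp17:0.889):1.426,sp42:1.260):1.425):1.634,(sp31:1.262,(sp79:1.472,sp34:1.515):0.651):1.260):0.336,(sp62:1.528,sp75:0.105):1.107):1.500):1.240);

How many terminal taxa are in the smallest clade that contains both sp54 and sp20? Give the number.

15

The MRCA of sp54 and sp20 is the node subtending (((((sp20,(sp1,sp78)),sp47),(sp65,sp29)),(sp24,sp72)),((sp60,((sp55,sp41),sp54)),(sp51,(sp14,sp26)))).
That clade contains 15 terminal taxa: sp1, sp14, sp20, sp24, sp26, sp29, sp41, sp47, sp51, sp54, sp55, sp60, sp65, sp72, sp78.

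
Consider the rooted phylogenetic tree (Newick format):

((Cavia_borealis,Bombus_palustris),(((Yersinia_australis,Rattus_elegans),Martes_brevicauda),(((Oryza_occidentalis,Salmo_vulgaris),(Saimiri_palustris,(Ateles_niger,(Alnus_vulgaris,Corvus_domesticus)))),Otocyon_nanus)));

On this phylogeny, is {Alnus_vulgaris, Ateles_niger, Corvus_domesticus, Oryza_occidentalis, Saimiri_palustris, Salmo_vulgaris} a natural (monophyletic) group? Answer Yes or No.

Yes

The most recent common ancestor of these taxa subtends ((Oryza_occidentalis,Salmo_vulgaris),(Saimiri_palustris,(Ateles_niger,(Alnus_vulgaris,Corvus_domesticus)))).
That clade has exactly 6 tips — every listed taxon and nothing else — so the group is monophyletic.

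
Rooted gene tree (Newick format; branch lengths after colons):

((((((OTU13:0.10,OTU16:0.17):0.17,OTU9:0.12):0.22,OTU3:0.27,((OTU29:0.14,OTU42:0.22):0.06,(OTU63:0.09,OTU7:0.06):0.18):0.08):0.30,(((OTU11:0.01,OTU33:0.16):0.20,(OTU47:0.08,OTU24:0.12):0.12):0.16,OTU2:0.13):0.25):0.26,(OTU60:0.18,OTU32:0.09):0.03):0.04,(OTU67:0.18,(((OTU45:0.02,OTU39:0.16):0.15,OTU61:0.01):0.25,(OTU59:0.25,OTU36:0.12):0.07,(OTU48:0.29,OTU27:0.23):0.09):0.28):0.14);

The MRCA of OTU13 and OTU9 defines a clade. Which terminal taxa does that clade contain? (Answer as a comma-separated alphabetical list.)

OTU13, OTU16, OTU9

Tracing OTU13: it sits inside (OTU13,OTU16).
Tracing OTU9: it sits inside ((OTU13,OTU16),OTU9).
The smallest clade enclosing both is ((OTU13,OTU16),OTU9); the answer is its 3 terminal taxa in alphabetical order.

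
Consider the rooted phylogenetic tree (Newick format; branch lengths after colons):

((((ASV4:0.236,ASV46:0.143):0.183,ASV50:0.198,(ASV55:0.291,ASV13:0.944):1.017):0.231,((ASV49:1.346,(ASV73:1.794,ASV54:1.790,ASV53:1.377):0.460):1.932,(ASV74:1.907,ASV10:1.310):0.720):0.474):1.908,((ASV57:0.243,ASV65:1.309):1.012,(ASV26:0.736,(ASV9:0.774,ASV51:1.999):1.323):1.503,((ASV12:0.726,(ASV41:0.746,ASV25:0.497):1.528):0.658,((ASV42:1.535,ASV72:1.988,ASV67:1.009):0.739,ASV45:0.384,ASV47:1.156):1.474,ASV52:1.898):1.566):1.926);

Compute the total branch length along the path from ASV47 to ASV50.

The path runs ASV47 → … → MRCA → … → ASV50; the MRCA is the root of the tree.
Branch lengths along that path: 1.156 + 1.474 + 1.566 + 1.926 + 1.908 + 0.231 + 0.198 = 8.459.

8.459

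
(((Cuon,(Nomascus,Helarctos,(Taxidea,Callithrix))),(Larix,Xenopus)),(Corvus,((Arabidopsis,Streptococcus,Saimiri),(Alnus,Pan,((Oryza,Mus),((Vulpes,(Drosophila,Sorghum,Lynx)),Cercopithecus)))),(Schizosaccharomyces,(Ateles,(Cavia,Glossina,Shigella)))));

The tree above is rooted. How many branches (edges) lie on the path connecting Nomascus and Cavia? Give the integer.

9

The MRCA of Nomascus and Cavia is the root of the tree.
From Nomascus up to that node: 4 branches. From Cavia up to the same node: 5 branches. Total: 4 + 5 = 9.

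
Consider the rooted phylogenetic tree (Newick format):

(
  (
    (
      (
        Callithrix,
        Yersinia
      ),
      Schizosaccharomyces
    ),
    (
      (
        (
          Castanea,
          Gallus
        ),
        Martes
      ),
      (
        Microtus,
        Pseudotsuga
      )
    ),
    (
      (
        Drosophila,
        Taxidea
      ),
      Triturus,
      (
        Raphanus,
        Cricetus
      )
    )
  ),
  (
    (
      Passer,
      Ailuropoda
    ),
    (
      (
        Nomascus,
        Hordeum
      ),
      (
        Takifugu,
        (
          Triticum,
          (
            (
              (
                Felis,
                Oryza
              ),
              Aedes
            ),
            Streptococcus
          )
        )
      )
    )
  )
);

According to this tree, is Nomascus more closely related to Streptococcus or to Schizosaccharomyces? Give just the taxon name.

The MRCA of Nomascus and Streptococcus subtends ((Nomascus,Hordeum),(Takifugu,(Triticum,(((Felis,Oryza),Aedes),Streptococcus)))) (8 taxa).
The MRCA of Nomascus and Schizosaccharomyces is the root, subtending the entire tree (23 taxa).
The first is nested inside the second, so Nomascus shares a more recent common ancestor with Streptococcus.

Streptococcus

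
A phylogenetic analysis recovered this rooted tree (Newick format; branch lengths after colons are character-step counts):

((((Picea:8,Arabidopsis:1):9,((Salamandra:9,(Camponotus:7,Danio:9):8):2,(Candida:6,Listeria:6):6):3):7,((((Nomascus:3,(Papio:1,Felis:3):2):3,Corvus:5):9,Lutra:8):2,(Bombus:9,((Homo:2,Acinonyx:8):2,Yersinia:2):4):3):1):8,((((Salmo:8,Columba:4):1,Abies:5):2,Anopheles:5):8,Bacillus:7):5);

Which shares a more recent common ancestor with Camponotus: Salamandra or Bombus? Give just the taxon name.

Salamandra

The MRCA of Camponotus and Salamandra subtends (Salamandra,(Camponotus,Danio)) (3 taxa).
The MRCA of Camponotus and Bombus subtends (((Picea,Arabidopsis),((Salamandra,(Camponotus,Danio)),(Candida,Listeria))),((((Nomascus,(Papio,Felis)),Corvus),Lutra),(Bombus,((Homo,Acinonyx),Yersinia)))) (16 taxa).
The first is nested inside the second, so Camponotus shares a more recent common ancestor with Salamandra.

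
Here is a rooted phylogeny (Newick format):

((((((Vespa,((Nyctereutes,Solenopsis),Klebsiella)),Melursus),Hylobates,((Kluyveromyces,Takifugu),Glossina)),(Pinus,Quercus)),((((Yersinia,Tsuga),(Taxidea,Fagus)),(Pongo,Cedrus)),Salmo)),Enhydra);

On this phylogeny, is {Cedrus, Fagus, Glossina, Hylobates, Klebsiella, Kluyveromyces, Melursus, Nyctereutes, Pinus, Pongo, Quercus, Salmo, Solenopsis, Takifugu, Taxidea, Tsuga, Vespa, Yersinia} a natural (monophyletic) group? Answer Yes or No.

The most recent common ancestor of these taxa subtends (((((Vespa,((Nyctereutes,Solenopsis),Klebsiella)),Melursus),Hylobates,((Kluyveromyces,Takifugu),Glossina)),(Pinus,Quercus)),((((Yersinia,Tsuga),(Taxidea,Fagus)),(Pongo,Cedrus)),Salmo)).
That clade has exactly 18 tips — every listed taxon and nothing else — so the group is monophyletic.

Yes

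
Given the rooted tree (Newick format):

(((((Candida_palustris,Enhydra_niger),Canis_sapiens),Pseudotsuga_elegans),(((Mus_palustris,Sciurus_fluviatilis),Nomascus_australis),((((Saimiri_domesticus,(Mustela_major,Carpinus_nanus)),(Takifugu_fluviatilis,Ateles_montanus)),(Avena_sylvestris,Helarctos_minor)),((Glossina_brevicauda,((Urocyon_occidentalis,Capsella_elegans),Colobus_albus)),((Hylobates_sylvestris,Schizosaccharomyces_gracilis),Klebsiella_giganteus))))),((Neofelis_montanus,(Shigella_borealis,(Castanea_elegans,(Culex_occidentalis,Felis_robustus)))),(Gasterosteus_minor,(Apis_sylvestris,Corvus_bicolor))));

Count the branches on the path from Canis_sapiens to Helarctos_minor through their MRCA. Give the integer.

The MRCA of Canis_sapiens and Helarctos_minor is the node subtending ((((Candida_palustris,Enhydra_niger),Canis_sapiens),Pseudotsuga_elegans),(((Mus_palustris,Sciurus_fluviatilis),Nomascus_australis),((((Saimiri_domesticus,(Mustela_major,Carpinus_nanus)),(Takifugu_fluviatilis,Ateles_montanus)),(Avena_sylvestris,Helarctos_minor)),((Glossina_brevicauda,((Urocyon_occidentalis,Capsella_elegans),Colobus_albus)),((Hylobates_sylvestris,Schizosaccharomyces_gracilis),Klebsiella_giganteus))))).
From Canis_sapiens up to that node: 3 branches. From Helarctos_minor up to the same node: 5 branches. Total: 3 + 5 = 8.

8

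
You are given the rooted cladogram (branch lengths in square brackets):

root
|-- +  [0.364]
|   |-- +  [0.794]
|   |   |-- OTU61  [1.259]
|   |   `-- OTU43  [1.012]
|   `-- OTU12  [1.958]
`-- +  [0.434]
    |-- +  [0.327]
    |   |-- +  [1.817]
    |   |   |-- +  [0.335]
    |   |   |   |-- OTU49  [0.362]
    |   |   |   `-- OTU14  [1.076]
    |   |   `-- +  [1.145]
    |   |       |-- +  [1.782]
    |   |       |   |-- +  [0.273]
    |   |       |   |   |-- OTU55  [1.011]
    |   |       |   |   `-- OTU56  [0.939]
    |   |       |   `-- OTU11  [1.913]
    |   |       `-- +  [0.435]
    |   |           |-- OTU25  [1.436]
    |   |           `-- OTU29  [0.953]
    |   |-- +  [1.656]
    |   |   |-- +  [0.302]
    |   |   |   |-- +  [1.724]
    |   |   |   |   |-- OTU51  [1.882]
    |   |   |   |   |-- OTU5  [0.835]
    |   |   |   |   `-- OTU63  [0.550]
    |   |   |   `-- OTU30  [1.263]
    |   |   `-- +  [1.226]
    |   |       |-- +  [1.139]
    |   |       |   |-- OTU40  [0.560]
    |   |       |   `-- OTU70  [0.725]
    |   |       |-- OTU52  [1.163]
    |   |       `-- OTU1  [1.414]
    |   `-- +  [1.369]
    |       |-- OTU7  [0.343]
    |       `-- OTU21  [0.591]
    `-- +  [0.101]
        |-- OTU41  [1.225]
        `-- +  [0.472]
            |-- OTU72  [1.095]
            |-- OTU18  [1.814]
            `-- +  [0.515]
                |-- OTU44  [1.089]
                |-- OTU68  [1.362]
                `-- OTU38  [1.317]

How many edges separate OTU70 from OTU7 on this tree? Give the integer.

6

The MRCA of OTU70 and OTU7 is the node subtending (((OTU49,OTU14),(((OTU55,OTU56),OTU11),(OTU25,OTU29))),(((OTU51,OTU5,OTU63),OTU30),((OTU40,OTU70),OTU52,OTU1)),(OTU7,OTU21)).
From OTU70 up to that node: 4 branches. From OTU7 up to the same node: 2 branches. Total: 4 + 2 = 6.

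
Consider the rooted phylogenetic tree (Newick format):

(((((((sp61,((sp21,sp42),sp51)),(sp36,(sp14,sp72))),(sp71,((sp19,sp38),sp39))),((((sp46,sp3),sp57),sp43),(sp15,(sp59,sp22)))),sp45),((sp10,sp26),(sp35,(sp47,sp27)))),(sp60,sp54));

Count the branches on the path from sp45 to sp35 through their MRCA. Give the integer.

5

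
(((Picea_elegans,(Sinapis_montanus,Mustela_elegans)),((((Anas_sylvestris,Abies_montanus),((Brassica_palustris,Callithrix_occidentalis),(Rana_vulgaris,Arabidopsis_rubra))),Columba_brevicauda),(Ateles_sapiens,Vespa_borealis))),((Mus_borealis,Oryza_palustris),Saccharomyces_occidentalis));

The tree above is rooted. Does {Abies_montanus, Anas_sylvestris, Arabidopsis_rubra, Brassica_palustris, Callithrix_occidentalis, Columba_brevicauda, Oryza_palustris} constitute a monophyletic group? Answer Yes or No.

No

The MRCA of the listed taxa is the root, so the smallest clade containing them is the whole tree.
That clade also contains Ateles_sapiens, Mus_borealis, Mustela_elegans, Picea_elegans, Rana_vulgaris, Saccharomyces_occidentalis, Sinapis_montanus, Vespa_borealis, which are not in the proposed group, so the group is not monophyletic.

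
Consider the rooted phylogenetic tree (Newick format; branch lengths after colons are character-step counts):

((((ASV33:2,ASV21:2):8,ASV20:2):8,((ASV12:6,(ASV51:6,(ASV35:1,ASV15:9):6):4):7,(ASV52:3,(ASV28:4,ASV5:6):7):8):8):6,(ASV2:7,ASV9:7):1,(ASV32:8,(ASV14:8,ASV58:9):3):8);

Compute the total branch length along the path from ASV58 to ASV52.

45

The path runs ASV58 → … → MRCA → … → ASV52; the MRCA is the root of the tree.
Branch lengths along that path: 9 + 3 + 8 + 6 + 8 + 8 + 3 = 45.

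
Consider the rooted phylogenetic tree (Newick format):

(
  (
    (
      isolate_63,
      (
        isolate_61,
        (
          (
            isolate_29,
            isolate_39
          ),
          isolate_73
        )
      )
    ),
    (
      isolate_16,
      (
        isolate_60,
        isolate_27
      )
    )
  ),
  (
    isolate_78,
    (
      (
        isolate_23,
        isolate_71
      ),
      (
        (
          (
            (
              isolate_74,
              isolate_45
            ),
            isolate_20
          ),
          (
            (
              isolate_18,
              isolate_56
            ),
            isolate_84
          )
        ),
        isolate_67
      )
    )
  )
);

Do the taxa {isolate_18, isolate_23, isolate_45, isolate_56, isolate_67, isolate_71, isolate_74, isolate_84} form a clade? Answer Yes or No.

No

The MRCA of the listed taxa subtends ((isolate_23,isolate_71),((((isolate_74,isolate_45),isolate_20),((isolate_18,isolate_56),isolate_84)),isolate_67)).
That clade also contains isolate_20, which is not in the proposed group, so the group is not monophyletic.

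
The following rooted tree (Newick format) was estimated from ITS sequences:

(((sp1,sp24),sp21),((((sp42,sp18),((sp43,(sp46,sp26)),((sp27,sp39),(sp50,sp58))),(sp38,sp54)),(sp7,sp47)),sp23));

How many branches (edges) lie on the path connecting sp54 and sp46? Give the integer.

6

The MRCA of sp54 and sp46 is the node subtending ((sp42,sp18),((sp43,(sp46,sp26)),((sp27,sp39),(sp50,sp58))),(sp38,sp54)).
From sp54 up to that node: 2 branches. From sp46 up to the same node: 4 branches. Total: 2 + 4 = 6.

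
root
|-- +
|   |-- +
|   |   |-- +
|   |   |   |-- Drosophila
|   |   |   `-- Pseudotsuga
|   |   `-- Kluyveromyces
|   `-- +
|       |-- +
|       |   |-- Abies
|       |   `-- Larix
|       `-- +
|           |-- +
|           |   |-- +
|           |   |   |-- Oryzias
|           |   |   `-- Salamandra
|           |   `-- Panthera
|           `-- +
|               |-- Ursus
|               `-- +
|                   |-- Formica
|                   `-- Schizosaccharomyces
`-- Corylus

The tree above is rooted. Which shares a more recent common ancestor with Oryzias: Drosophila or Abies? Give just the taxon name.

Abies

The MRCA of Oryzias and Abies subtends ((Abies,Larix),(((Oryzias,Salamandra),Panthera),(Ursus,(Formica,Schizosaccharomyces)))) (8 taxa).
The MRCA of Oryzias and Drosophila subtends (((Drosophila,Pseudotsuga),Kluyveromyces),((Abies,Larix),(((Oryzias,Salamandra),Panthera),(Ursus,(Formica,Schizosaccharomyces))))) (11 taxa).
The first is nested inside the second, so Oryzias shares a more recent common ancestor with Abies.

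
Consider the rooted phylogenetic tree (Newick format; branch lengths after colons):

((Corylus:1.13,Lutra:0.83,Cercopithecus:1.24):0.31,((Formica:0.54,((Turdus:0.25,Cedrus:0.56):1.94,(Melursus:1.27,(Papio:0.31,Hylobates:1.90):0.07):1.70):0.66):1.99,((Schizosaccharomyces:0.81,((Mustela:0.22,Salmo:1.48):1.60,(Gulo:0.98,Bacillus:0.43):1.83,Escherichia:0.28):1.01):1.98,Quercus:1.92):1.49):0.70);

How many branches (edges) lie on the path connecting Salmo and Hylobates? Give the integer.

10

The MRCA of Salmo and Hylobates is the node subtending ((Formica,((Turdus,Cedrus),(Melursus,(Papio,Hylobates)))),((Schizosaccharomyces,((Mustela,Salmo),(Gulo,Bacillus),Escherichia)),Quercus)).
From Salmo up to that node: 5 branches. From Hylobates up to the same node: 5 branches. Total: 5 + 5 = 10.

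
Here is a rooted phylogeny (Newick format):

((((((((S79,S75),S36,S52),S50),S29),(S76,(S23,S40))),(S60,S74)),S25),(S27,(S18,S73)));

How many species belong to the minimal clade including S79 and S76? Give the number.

9

The MRCA of S79 and S76 is the node subtending (((((S79,S75),S36,S52),S50),S29),(S76,(S23,S40))).
That clade contains 9 terminal taxa: S23, S29, S36, S40, S50, S52, S75, S76, S79.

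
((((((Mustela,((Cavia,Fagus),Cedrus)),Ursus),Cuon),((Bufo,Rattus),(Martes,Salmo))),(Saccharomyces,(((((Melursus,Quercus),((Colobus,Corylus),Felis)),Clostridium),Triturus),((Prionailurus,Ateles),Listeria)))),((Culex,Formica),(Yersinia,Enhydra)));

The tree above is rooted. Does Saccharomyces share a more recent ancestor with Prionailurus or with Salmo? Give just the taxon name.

Prionailurus

The MRCA of Saccharomyces and Prionailurus subtends (Saccharomyces,(((((Melursus,Quercus),((Colobus,Corylus),Felis)),Clostridium),Triturus),((Prionailurus,Ateles),Listeria))) (11 taxa).
The MRCA of Saccharomyces and Salmo subtends (((((Mustela,((Cavia,Fagus),Cedrus)),Ursus),Cuon),((Bufo,Rattus),(Martes,Salmo))),(Saccharomyces,(((((Melursus,Quercus),((Colobus,Corylus),Felis)),Clostridium),Triturus),((Prionailurus,Ateles),Listeria)))) (21 taxa).
The first is nested inside the second, so Saccharomyces shares a more recent common ancestor with Prionailurus.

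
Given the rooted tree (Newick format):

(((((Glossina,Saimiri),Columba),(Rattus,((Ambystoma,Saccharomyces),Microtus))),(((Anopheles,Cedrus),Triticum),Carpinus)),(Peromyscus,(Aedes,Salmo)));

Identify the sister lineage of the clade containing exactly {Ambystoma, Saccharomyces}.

The clade containing exactly {Ambystoma, Saccharomyces} attaches to the tree at the node subtending ((Ambystoma,Saccharomyces),Microtus).
The other lineage descending from that same node — the sister group — is the single tip Microtus.

Microtus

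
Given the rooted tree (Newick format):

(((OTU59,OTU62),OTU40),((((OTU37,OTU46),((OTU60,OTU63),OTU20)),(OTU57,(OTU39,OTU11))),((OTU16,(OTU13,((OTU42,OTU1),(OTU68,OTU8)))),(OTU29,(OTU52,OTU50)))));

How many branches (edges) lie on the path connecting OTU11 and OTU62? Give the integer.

The MRCA of OTU11 and OTU62 is the root of the tree.
From OTU11 up to that node: 5 branches. From OTU62 up to the same node: 3 branches. Total: 5 + 3 = 8.

8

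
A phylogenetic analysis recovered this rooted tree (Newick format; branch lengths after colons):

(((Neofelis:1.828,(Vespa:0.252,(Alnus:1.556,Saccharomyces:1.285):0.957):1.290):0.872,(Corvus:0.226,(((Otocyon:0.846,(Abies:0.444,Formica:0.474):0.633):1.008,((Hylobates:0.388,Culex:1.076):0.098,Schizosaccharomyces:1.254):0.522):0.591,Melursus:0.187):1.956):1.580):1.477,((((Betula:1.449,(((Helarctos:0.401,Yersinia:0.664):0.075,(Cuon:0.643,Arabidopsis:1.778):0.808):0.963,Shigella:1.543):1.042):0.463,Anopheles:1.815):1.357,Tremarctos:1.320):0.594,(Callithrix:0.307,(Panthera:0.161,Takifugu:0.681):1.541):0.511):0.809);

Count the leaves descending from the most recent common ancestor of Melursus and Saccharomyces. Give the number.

The MRCA of Melursus and Saccharomyces is the node subtending ((Neofelis,(Vespa,(Alnus,Saccharomyces))),(Corvus,(((Otocyon,(Abies,Formica)),((Hylobates,Culex),Schizosaccharomyces)),Melursus))).
That clade contains 12 terminal taxa: Abies, Alnus, Corvus, Culex, Formica, Hylobates, Melursus, Neofelis, Otocyon, Saccharomyces, Schizosaccharomyces, Vespa.

12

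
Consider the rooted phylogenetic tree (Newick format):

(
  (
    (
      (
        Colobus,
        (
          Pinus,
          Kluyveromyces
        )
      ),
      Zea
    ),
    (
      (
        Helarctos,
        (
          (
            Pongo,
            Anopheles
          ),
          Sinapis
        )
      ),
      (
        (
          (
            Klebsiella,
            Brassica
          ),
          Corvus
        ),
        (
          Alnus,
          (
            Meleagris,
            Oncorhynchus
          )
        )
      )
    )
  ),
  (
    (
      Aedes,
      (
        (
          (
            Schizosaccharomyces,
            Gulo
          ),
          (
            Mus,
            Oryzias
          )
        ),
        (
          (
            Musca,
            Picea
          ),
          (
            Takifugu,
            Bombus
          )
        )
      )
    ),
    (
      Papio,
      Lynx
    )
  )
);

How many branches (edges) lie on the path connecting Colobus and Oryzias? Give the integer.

10

The MRCA of Colobus and Oryzias is the root of the tree.
From Colobus up to that node: 4 branches. From Oryzias up to the same node: 6 branches. Total: 4 + 6 = 10.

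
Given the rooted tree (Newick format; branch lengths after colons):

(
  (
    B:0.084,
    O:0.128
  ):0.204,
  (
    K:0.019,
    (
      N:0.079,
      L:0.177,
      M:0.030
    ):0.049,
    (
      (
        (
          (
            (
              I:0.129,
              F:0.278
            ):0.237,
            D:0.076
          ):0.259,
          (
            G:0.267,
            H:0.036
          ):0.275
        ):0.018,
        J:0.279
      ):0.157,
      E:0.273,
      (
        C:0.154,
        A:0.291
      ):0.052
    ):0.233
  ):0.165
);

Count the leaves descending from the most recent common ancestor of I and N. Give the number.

13

The MRCA of I and N is the node subtending (K,(N,L,M),(((((I,F),D),(G,H)),J),E,(C,A))).
That clade contains 13 terminal taxa: A, C, D, E, F, G, H, I, J, K, L, M, N.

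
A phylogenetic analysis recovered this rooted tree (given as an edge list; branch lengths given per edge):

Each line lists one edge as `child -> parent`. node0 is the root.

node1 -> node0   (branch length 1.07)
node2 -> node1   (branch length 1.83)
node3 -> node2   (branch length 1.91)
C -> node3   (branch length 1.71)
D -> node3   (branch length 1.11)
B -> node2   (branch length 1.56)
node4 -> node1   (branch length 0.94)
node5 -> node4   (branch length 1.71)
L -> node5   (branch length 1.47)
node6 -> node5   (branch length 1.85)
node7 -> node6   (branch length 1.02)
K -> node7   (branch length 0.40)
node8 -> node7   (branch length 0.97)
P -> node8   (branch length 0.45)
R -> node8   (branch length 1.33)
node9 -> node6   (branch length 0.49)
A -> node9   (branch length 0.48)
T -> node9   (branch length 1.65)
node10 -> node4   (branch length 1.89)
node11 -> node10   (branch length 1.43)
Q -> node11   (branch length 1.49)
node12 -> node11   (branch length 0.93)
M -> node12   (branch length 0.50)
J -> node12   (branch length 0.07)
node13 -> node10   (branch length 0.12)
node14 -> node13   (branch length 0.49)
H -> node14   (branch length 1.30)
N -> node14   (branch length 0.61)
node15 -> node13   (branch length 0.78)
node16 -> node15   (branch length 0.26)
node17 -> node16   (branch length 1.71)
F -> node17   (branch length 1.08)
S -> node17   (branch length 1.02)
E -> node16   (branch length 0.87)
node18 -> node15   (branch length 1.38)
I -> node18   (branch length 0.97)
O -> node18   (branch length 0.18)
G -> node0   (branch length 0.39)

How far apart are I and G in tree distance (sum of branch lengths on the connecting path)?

7.54

The path runs I → … → MRCA → … → G; the MRCA is the root of the tree.
Branch lengths along that path: 0.97 + 1.38 + 0.78 + 0.12 + 1.89 + 0.94 + 1.07 + 0.39 = 7.54.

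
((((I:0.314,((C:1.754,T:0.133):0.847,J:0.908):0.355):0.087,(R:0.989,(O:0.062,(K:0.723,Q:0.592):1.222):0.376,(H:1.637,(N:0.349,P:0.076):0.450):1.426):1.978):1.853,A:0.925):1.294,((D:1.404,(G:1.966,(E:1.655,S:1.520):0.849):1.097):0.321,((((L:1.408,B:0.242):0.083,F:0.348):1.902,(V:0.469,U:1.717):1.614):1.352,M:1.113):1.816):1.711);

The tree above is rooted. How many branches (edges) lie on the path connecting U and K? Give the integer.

11

The MRCA of U and K is the root of the tree.
From U up to that node: 5 branches. From K up to the same node: 6 branches. Total: 5 + 6 = 11.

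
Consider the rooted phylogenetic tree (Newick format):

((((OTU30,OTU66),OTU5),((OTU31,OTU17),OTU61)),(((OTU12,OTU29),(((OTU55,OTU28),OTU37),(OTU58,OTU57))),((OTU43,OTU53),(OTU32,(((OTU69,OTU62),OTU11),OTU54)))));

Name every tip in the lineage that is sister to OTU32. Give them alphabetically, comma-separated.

OTU11, OTU54, OTU62, OTU69

OTU32 attaches to the tree at the node subtending (OTU32,(((OTU69,OTU62),OTU11),OTU54)).
The other lineage descending from that same node — the sister group — is (((OTU69,OTU62),OTU11),OTU54); its 4 tips in alphabetical order are the answer.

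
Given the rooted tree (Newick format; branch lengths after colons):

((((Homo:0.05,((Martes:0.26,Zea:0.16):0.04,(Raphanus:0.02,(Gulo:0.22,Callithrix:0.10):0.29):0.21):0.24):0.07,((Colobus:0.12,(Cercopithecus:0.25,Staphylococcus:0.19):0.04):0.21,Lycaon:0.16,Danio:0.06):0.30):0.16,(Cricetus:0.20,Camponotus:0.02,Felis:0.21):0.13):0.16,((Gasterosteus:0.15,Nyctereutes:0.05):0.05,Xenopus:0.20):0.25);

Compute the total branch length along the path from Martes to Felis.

1.11

The path runs Martes → … → MRCA → … → Felis; the MRCA is the node subtending (((Homo,((Martes,Zea),(Raphanus,(Gulo,Callithrix)))),((Colobus,(Cercopithecus,Staphylococcus)),Lycaon,Danio)),(Cricetus,Camponotus,Felis)).
Branch lengths along that path: 0.26 + 0.04 + 0.24 + 0.07 + 0.16 + 0.13 + 0.21 = 1.11.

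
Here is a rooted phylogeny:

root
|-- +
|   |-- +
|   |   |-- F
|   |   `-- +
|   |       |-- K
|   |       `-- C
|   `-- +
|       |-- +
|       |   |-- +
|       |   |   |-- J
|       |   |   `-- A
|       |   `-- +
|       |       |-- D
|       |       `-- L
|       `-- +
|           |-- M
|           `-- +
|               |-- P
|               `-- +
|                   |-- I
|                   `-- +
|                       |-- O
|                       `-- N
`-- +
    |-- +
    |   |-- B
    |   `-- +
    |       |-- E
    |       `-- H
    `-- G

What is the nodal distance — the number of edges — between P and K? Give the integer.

7

The MRCA of P and K is the node subtending ((F,(K,C)),(((J,A),(D,L)),(M,(P,(I,(O,N)))))).
From P up to that node: 4 branches. From K up to the same node: 3 branches. Total: 4 + 3 = 7.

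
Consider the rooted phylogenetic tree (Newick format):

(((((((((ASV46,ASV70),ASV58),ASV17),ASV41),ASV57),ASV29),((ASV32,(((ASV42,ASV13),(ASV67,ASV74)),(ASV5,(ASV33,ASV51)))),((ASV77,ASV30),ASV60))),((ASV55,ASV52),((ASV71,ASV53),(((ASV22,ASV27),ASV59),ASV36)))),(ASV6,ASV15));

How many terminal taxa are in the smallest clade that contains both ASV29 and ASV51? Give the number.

The MRCA of ASV29 and ASV51 is the node subtending (((((((ASV46,ASV70),ASV58),ASV17),ASV41),ASV57),ASV29),((ASV32,(((ASV42,ASV13),(ASV67,ASV74)),(ASV5,(ASV33,ASV51)))),((ASV77,ASV30),ASV60))).
That clade contains 18 terminal taxa: ASV13, ASV17, ASV29, ASV30, ASV32, ASV33, ASV41, ASV42, ASV46, ASV5, ASV51, ASV57, ASV58, ASV60, ASV67, ASV70, ASV74, ASV77.

18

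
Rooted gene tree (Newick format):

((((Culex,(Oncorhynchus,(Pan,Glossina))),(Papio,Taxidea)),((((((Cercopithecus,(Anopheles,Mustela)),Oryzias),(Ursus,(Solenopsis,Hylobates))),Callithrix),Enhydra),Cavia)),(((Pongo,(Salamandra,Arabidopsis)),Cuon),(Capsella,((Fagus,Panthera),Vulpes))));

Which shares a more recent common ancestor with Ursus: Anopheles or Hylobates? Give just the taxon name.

The MRCA of Ursus and Hylobates subtends (Ursus,(Solenopsis,Hylobates)) (3 taxa).
The MRCA of Ursus and Anopheles subtends (((Cercopithecus,(Anopheles,Mustela)),Oryzias),(Ursus,(Solenopsis,Hylobates))) (7 taxa).
The first is nested inside the second, so Ursus shares a more recent common ancestor with Hylobates.

Hylobates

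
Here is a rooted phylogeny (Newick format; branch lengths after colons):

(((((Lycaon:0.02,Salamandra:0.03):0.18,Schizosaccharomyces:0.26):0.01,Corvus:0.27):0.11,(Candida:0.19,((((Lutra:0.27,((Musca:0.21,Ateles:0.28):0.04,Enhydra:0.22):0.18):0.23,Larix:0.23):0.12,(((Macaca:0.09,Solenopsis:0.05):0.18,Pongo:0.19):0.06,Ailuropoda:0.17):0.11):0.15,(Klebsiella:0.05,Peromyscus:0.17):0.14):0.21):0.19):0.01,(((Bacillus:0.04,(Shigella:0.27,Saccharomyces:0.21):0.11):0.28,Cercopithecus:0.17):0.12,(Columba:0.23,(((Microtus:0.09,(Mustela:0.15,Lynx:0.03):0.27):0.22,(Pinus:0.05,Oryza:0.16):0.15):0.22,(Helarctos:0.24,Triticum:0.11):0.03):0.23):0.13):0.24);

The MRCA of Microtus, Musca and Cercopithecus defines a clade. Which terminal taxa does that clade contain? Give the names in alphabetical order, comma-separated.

Ailuropoda, Ateles, Bacillus, Candida, Cercopithecus, Columba, Corvus, Enhydra, Helarctos, Klebsiella, Larix, Lutra, Lycaon, Lynx, Macaca, Microtus, Musca, Mustela, Oryza, Peromyscus, Pinus, Pongo, Saccharomyces, Salamandra, Schizosaccharomyces, Shigella, Solenopsis, Triticum

Tracing Microtus: it sits inside (Microtus,(Mustela,Lynx)).
Tracing Musca: it sits inside (Musca,Ateles).
Tracing Cercopithecus: it sits inside ((Bacillus,(Shigella,Saccharomyces)),Cercopithecus).
The smallest clade enclosing all 3 is the whole tree (their MRCA is the root), so the answer is all 28 tips in alphabetical order.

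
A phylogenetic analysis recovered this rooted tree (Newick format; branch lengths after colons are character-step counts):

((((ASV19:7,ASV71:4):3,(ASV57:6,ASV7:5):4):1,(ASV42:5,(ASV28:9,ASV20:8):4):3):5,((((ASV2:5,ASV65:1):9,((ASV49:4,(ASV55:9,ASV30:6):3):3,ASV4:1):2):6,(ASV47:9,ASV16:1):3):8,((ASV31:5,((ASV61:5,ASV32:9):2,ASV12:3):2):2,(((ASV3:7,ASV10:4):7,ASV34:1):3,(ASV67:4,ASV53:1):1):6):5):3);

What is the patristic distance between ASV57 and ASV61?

35

The path runs ASV57 → … → MRCA → … → ASV61; the MRCA is the root of the tree.
Branch lengths along that path: 6 + 4 + 1 + 5 + 3 + 5 + 2 + 2 + 2 + 5 = 35.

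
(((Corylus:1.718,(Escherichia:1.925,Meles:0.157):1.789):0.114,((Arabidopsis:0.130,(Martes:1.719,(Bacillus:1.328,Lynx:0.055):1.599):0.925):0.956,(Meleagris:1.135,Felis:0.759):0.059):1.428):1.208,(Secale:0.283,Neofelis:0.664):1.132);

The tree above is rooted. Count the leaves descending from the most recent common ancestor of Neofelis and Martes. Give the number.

11

The MRCA of Neofelis and Martes is the root, so the clade is the entire tree.
That clade contains 11 terminal taxa: Arabidopsis, Bacillus, Corylus, Escherichia, Felis, Lynx, Martes, Meleagris, Meles, Neofelis, Secale.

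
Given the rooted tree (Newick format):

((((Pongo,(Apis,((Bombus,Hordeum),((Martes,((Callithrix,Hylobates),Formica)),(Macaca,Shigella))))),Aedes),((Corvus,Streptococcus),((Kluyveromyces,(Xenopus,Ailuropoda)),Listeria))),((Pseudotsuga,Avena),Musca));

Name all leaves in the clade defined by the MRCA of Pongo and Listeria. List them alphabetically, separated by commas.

Tracing Pongo: it sits inside (Pongo,(Apis,((Bombus,Hordeum),((Martes,((Callithrix,Hylobates),Formica)),(Macaca,Shigella))))).
Tracing Listeria: it sits inside ((Kluyveromyces,(Xenopus,Ailuropoda)),Listeria).
The smallest clade enclosing both is (((Pongo,(Apis,((Bombus,Hordeum),((Martes,((Callithrix,Hylobates),Formica)),(Macaca,Shigella))))),Aedes),((Corvus,Streptococcus),((Kluyveromyces,(Xenopus,Ailuropoda)),Listeria))); the answer is its 17 terminal taxa in alphabetical order.

Aedes, Ailuropoda, Apis, Bombus, Callithrix, Corvus, Formica, Hordeum, Hylobates, Kluyveromyces, Listeria, Macaca, Martes, Pongo, Shigella, Streptococcus, Xenopus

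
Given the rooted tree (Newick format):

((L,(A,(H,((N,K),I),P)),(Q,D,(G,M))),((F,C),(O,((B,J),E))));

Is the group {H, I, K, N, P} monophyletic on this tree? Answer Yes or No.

Yes

The most recent common ancestor of these taxa subtends (H,((N,K),I),P).
That clade has exactly 5 tips — every listed taxon and nothing else — so the group is monophyletic.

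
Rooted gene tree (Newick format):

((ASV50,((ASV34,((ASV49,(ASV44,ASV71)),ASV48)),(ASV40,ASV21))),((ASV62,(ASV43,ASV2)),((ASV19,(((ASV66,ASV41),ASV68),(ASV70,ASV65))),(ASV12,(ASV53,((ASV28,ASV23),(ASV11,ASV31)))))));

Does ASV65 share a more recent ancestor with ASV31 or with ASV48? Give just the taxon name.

ASV31

The MRCA of ASV65 and ASV31 subtends ((ASV19,(((ASV66,ASV41),ASV68),(ASV70,ASV65))),(ASV12,(ASV53,((ASV28,ASV23),(ASV11,ASV31))))) (12 taxa).
The MRCA of ASV65 and ASV48 is the root, subtending the entire tree (23 taxa).
The first is nested inside the second, so ASV65 shares a more recent common ancestor with ASV31.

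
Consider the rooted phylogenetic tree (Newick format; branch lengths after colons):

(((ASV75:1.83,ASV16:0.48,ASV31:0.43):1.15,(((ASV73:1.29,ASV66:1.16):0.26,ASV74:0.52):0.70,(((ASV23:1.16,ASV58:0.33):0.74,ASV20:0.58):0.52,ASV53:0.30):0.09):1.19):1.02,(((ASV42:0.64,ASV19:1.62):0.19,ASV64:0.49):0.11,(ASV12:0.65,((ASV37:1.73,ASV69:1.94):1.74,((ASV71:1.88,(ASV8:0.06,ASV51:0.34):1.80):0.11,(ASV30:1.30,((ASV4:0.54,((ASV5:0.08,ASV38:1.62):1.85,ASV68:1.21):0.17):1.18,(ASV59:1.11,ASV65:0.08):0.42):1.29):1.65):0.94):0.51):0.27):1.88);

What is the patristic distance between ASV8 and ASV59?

The path runs ASV8 → … → MRCA → … → ASV59; the MRCA is the node subtending ((ASV71,(ASV8,ASV51)),(ASV30,((ASV4,((ASV5,ASV38),ASV68)),(ASV59,ASV65)))).
Branch lengths along that path: 0.06 + 1.80 + 0.11 + 1.65 + 1.29 + 0.42 + 1.11 = 6.44.

6.44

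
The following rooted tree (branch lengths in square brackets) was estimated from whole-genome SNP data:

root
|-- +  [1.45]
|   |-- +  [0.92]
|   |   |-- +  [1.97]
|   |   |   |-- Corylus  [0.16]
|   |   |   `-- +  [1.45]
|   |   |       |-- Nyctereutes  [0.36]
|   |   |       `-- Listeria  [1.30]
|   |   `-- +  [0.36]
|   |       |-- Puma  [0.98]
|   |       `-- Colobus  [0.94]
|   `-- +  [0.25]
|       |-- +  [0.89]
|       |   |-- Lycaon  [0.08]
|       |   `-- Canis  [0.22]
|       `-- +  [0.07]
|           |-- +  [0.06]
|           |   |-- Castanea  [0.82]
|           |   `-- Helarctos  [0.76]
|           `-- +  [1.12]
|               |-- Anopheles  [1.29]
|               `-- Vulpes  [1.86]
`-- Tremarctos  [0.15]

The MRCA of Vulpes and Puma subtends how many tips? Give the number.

The MRCA of Vulpes and Puma is the node subtending (((Corylus,(Nyctereutes,Listeria)),(Puma,Colobus)),((Lycaon,Canis),((Castanea,Helarctos),(Anopheles,Vulpes)))).
That clade contains 11 terminal taxa: Anopheles, Canis, Castanea, Colobus, Corylus, Helarctos, Listeria, Lycaon, Nyctereutes, Puma, Vulpes.

11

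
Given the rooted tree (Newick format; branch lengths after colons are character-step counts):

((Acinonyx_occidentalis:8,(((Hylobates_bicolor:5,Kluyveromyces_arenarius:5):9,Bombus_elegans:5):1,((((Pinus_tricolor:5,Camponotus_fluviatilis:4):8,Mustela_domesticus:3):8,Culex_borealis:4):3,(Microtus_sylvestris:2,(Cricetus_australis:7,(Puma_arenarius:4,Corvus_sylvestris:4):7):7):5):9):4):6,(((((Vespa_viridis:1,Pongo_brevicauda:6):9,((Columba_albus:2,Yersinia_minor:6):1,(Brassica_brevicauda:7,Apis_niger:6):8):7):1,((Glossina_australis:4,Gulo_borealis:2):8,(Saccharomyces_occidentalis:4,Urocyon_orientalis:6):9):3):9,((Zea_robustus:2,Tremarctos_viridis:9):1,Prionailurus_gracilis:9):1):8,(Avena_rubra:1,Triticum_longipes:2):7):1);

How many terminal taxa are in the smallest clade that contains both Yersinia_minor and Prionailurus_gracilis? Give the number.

The MRCA of Yersinia_minor and Prionailurus_gracilis is the node subtending ((((Vespa_viridis,Pongo_brevicauda),((Columba_albus,Yersinia_minor),(Brassica_brevicauda,Apis_niger))),((Glossina_australis,Gulo_borealis),(Saccharomyces_occidentalis,Urocyon_orientalis))),((Zea_robustus,Tremarctos_viridis),Prionailurus_gracilis)).
That clade contains 13 terminal taxa: Apis_niger, Brassica_brevicauda, Columba_albus, Glossina_australis, Gulo_borealis, Pongo_brevicauda, Prionailurus_gracilis, Saccharomyces_occidentalis, Tremarctos_viridis, Urocyon_orientalis, Vespa_viridis, Yersinia_minor, Zea_robustus.

13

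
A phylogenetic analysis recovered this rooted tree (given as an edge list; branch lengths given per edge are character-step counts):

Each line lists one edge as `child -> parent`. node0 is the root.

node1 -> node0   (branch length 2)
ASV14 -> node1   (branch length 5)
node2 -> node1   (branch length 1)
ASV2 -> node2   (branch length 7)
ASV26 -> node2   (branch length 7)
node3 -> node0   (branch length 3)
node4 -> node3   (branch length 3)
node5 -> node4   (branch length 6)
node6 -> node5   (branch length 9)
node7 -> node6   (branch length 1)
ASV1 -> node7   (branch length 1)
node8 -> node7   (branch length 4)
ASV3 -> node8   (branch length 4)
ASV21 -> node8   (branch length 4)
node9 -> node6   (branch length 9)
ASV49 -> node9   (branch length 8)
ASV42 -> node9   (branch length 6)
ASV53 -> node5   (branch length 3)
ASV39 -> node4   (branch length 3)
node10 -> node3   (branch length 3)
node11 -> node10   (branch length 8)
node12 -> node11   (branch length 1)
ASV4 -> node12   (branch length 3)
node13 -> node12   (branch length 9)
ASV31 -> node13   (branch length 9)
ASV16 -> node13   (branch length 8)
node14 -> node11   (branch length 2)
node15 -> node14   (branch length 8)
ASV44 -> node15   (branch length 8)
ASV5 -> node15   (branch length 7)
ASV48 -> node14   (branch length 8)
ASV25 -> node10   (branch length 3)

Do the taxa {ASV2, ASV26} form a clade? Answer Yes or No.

The most recent common ancestor of these taxa subtends (ASV2,ASV26).
That clade has exactly 2 tips — every listed taxon and nothing else — so the group is monophyletic.

Yes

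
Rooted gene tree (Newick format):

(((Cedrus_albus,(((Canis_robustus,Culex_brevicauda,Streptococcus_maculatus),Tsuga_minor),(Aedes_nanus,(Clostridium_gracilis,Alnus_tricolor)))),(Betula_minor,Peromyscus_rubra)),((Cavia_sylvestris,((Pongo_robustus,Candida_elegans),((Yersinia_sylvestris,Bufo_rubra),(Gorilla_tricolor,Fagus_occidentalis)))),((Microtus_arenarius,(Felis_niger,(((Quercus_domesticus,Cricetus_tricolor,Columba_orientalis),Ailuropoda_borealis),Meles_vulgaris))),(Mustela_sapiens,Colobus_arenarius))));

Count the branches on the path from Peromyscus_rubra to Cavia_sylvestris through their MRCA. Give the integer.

The MRCA of Peromyscus_rubra and Cavia_sylvestris is the root of the tree.
From Peromyscus_rubra up to that node: 3 branches. From Cavia_sylvestris up to the same node: 3 branches. Total: 3 + 3 = 6.

6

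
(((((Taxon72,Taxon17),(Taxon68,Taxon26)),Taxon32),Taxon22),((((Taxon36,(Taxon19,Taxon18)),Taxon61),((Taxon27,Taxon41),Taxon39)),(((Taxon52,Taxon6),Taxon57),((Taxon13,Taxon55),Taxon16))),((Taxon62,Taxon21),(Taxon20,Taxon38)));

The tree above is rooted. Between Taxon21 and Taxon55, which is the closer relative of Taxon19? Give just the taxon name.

The MRCA of Taxon19 and Taxon55 subtends ((((Taxon36,(Taxon19,Taxon18)),Taxon61),((Taxon27,Taxon41),Taxon39)),(((Taxon52,Taxon6),Taxon57),((Taxon13,Taxon55),Taxon16))) (13 taxa).
The MRCA of Taxon19 and Taxon21 is the root, subtending the entire tree (23 taxa).
The first is nested inside the second, so Taxon19 shares a more recent common ancestor with Taxon55.

Taxon55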